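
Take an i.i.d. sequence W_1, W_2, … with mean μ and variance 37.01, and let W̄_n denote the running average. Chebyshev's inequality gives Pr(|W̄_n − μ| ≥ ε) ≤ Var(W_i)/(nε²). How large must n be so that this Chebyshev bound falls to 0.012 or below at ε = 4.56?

Require 37.01/(n·4.56²) ≤ 0.012, i.e. n ≥ 37.01/(0.012·4.56²) = 148.323.
The smallest integer n is 149.

149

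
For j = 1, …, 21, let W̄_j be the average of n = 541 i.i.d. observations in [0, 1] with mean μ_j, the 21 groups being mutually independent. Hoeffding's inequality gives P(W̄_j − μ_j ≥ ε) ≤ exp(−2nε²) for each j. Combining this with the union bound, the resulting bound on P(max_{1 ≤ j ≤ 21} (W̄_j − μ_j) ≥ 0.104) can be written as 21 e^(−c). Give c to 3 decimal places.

11.703

Union bound over the 21 events: P(max_{1 ≤ j ≤ 21} (W̄_j − μ_j) ≥ 0.104) ≤ 21·exp(−2nε²) = 21 exp(−2·541·0.104²).
So c = 2·541·0.104² = 11.7029.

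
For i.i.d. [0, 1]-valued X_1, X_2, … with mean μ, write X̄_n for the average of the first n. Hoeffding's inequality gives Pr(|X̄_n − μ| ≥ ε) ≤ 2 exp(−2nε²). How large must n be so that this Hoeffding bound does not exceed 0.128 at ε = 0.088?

178

Require 2·exp(−2nε²) ≤ 0.128, i.e. 2nε² ≥ ln(2/0.128) = 2.748872.
So n ≥ 2.748872 / (2·0.088²) = 177.484.
The smallest integer n is 178.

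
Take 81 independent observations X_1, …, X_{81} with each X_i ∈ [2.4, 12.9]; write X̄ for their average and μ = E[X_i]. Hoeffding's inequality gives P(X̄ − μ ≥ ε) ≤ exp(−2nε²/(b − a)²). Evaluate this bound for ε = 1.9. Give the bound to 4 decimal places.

Exponent: 2nε²/(b − a)² = 2·81·1.9² / 10.5² = 5.30449.
Bound = exp(−5.30449) = 0.00497.

0.0050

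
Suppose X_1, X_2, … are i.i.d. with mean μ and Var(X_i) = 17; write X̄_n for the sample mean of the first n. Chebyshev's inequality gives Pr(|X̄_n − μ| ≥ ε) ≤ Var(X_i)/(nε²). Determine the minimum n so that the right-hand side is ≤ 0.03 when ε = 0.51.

Require 17/(n·0.51²) ≤ 0.03, i.e. n ≥ 17/(0.03·0.51²) = 2178.649.
The smallest integer n is 2179.

2179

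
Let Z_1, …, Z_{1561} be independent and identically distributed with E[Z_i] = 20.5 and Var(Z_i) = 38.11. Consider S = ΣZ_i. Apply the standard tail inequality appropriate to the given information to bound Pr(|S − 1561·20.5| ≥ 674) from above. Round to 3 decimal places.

0.131

With mean and variance of each term known, Chebyshev's inequality bounds the deviation of the sum (or sample mean).
Var(S) = n·Var(Z_i) = 1561·38.11 = 59489.71.
Chebyshev: Pr(|S − 1561·20.5| ≥ 674) ≤ Var(S)/674² = 59489.71/454276 = 0.1310.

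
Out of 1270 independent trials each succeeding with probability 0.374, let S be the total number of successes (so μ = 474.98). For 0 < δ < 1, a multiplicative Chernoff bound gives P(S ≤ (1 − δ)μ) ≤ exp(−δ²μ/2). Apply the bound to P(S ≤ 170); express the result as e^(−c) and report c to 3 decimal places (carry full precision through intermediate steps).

97.912

Write 170 = (1 − δ)μ, so δ = 1 − 170/474.98 = 0.6420902…
Then the exponent is δ²μ/2 = (μ − 170)²/(2μ) = 97.912334.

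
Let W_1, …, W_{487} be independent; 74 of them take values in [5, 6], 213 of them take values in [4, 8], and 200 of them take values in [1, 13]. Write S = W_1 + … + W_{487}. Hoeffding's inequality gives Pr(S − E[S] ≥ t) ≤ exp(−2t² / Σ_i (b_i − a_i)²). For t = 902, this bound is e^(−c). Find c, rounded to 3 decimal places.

50.406

Σ(b_i − a_i)² = 74·1² + 213·4² + 200·12² = 32282.
c = 2t² / 32282 = 2·902² / 32282 = 50.4060.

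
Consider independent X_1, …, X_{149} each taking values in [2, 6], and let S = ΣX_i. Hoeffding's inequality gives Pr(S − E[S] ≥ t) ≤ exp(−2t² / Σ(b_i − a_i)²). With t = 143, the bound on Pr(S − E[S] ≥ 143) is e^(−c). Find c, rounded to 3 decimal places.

17.155

Σ(b_i − a_i)² = 149·(4)² = 2384.
c = 2t²/2384 = 2·143²/2384 = 17.1552.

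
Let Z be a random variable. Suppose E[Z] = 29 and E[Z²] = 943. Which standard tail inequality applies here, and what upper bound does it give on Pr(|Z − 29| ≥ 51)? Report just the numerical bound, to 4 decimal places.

The first two moments determine the variance, so Chebyshev's inequality is the sharpest standard bound available.
Var(Z) = E[Z²] − (E[Z])² = 943 − 841 = 102.
Chebyshev's inequality: Pr(|Z − μ| ≥ t) ≤ Var(Z)/t² = 102/2601 = 0.0392.

0.0392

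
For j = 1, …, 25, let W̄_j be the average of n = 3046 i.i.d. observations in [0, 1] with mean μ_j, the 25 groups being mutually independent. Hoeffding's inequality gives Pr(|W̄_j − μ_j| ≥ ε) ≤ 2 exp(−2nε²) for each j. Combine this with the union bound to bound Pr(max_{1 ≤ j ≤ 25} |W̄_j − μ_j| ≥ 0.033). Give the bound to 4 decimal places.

0.0657

Per-experiment Hoeffding bound: 2·exp(−2·3046·0.033²) = 2·exp(−6.63419) = 0.0026293.
Union bound over 25 events: 25·0.0026293 = 0.06573.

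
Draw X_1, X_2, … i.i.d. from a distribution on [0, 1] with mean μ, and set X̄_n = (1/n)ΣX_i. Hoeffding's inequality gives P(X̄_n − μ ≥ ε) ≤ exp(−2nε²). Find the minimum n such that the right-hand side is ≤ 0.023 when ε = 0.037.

1378

Require exp(−2nε²) ≤ 0.023, i.e. 2nε² ≥ ln(1/0.023) = 3.772261.
So n ≥ 3.772261 / (2·0.037²) = 1377.743.
The smallest integer n is 1378.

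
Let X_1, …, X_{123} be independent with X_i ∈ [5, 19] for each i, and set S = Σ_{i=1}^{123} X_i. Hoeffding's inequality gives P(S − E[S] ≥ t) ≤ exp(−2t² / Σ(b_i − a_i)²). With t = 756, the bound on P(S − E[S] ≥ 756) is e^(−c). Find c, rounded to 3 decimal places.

47.415

Σ(b_i − a_i)² = 123·(14)² = 24108.
c = 2t²/24108 = 2·756²/24108 = 47.4146.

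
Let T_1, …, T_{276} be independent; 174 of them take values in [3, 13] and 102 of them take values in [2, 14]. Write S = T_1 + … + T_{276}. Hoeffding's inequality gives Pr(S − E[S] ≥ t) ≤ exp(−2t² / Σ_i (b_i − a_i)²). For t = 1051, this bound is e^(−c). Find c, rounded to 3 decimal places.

Σ(b_i − a_i)² = 174·10² + 102·12² = 32088.
c = 2t² / 32088 = 2·1051² / 32088 = 68.8482.

68.848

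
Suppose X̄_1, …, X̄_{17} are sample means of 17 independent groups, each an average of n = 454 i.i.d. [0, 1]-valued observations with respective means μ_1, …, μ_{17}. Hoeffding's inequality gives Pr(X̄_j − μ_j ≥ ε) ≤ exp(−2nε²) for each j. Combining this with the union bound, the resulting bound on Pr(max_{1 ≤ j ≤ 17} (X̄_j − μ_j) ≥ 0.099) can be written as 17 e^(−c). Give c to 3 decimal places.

Union bound over the 17 events: Pr(max_{1 ≤ j ≤ 17} (X̄_j − μ_j) ≥ 0.099) ≤ 17·exp(−2nε²) = 17 exp(−2·454·0.099²).
So c = 2·454·0.099² = 8.8993.

8.899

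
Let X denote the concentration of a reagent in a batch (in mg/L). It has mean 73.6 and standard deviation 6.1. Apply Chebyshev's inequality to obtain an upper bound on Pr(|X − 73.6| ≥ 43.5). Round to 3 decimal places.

Chebyshev: Pr(|X − μ| ≥ t) ≤ Var(X)/t².
Var(X) = σ² = 6.1² = 37.21.
Bound = 37.21 / 1892.25 = 0.0197.

0.020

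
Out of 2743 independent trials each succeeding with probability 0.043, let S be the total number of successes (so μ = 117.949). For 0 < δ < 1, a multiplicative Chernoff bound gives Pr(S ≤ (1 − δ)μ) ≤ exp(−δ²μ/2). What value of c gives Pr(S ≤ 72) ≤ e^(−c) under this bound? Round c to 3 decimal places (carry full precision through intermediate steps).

Write 72 = (1 − δ)μ, so δ = 1 − 72/117.949 = 0.3895667…
Then the exponent is δ²μ/2 = (μ − 72)²/(2μ) = 8.950100.

8.950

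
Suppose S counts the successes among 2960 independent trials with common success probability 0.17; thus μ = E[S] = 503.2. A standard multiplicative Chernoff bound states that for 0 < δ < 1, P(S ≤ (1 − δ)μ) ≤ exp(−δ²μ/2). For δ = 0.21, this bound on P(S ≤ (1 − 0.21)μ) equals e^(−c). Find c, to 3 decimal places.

c = δ²μ/2 = 0.21²·503.2/2 = 11.0956.

11.096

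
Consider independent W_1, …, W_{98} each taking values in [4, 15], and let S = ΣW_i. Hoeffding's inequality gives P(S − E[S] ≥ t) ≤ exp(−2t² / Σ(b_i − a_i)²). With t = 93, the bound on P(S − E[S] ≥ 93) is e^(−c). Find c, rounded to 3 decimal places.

Σ(b_i − a_i)² = 98·(11)² = 11858.
c = 2t²/11858 = 2·93²/11858 = 1.4588.

1.459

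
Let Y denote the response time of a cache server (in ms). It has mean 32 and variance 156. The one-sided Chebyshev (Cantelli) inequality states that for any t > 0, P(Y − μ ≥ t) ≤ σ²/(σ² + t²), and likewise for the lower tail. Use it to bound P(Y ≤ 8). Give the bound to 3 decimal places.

Here σ² = 156 and t = 24, so σ² + t² = 732.
Cantelli's bound: 156/732 = 0.2131.

0.213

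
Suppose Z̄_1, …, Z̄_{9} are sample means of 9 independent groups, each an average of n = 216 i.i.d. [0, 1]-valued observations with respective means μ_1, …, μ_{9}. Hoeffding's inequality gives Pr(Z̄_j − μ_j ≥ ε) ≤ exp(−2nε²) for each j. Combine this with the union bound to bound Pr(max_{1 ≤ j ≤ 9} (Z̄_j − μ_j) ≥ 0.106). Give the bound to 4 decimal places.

0.0702

Per-experiment Hoeffding bound: exp(−2·216·0.106²) = exp(−4.85395) = 0.0077975.
Union bound over 9 events: 9·0.0077975 = 0.07018.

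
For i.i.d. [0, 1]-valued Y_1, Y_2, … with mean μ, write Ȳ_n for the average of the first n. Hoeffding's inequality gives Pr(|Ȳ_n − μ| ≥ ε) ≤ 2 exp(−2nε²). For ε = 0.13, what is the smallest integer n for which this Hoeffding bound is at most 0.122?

83

Require 2·exp(−2nε²) ≤ 0.122, i.e. 2nε² ≥ ln(2/0.122) = 2.796881.
So n ≥ 2.796881 / (2·0.13²) = 82.748.
The smallest integer n is 83.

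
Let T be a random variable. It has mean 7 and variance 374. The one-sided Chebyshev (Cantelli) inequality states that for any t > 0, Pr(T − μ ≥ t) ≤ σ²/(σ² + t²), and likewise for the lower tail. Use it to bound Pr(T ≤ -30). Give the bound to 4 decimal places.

0.2146

Here σ² = 374 and t = 37, so σ² + t² = 1743.
Cantelli's bound: 374/1743 = 0.2146.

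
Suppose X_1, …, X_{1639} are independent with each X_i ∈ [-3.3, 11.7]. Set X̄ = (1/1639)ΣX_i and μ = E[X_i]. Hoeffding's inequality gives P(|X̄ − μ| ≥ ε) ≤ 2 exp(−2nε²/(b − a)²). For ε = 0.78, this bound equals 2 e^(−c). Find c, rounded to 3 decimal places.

8.864

c = 2nε²/(b − a)² = 2·1639·0.78² / 15² = 8.8637.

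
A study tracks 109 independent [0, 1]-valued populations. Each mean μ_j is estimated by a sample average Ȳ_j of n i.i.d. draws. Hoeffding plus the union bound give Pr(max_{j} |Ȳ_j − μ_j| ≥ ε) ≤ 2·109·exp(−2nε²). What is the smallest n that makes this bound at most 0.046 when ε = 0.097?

Need 2·109·exp(−2nε²) ≤ 0.046, i.e. exp(−2nε²) ≤ 0.046/218.
So 2nε² ≥ ln(218/0.046) = 8.463609.
Hence n ≥ 8.463609/(2·0.097²) = 449.761.
The smallest integer n is 450.

450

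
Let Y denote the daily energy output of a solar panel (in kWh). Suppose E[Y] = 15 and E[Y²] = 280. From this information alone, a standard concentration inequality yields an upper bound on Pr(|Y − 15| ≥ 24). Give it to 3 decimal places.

0.095

The first two moments determine the variance, so Chebyshev's inequality is the sharpest standard bound available.
Var(Y) = E[Y²] − (E[Y])² = 280 − 225 = 55.
Chebyshev's inequality: Pr(|Y − μ| ≥ t) ≤ Var(Y)/t² = 55/576 = 0.0955.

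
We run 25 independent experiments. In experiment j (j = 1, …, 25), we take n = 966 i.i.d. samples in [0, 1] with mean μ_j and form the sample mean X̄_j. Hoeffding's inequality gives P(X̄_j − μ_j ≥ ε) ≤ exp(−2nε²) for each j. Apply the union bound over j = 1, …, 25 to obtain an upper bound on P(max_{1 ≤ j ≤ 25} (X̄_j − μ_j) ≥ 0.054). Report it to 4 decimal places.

0.0894

Per-experiment Hoeffding bound: exp(−2·966·0.054²) = exp(−5.63371) = 0.0035753.
Union bound over 25 events: 25·0.0035753 = 0.08938.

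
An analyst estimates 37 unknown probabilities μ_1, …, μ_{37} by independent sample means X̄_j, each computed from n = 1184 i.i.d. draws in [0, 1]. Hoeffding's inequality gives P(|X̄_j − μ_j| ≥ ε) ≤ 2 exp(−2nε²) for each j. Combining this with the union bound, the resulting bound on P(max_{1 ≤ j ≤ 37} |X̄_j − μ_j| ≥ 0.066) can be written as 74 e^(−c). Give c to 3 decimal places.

10.315

Union bound over the 37 events: P(max_{1 ≤ j ≤ 37} |X̄_j − μ_j| ≥ 0.066) ≤ 37·2·exp(−2nε²) = 74 exp(−2·1184·0.066²).
So c = 2·1184·0.066² = 10.3150.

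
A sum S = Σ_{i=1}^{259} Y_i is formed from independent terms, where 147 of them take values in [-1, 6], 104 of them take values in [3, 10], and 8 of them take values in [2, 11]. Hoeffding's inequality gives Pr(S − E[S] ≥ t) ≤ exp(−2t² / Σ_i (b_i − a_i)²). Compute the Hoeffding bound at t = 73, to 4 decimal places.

0.4390

Σ(b_i − a_i)² = 147·7² + 104·7² + 8·9² = 12947.
Exponent = 2·73² / 12947 = 0.82320.
Bound = exp(−0.82320) = 0.43902.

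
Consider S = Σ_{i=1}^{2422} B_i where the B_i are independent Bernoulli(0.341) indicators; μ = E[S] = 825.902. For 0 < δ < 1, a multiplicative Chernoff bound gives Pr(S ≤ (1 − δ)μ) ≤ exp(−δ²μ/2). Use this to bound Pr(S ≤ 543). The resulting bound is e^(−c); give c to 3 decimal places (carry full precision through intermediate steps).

48.452

Write 543 = (1 − δ)μ, so δ = 1 − 543/825.902 = 0.342537…
Then the exponent is δ²μ/2 = (μ − 543)²/(2μ) = 48.452202.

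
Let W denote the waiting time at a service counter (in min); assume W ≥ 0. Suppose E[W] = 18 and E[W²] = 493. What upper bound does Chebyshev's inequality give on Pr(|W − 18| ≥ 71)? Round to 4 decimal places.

Var(W) = E[W²] − (E[W])² = 493 − 324 = 169.
Chebyshev's inequality: Pr(|W − μ| ≥ t) ≤ Var(W)/t² = 169/5041 = 0.0335.

0.0335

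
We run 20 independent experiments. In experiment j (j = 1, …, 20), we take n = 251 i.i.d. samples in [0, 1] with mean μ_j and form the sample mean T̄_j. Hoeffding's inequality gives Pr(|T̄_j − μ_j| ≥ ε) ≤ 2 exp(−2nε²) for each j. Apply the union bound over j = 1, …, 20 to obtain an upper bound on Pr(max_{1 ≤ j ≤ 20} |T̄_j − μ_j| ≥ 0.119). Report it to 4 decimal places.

0.0327

Per-experiment Hoeffding bound: 2·exp(−2·251·0.119²) = 2·exp(−7.10882) = 0.0016357.
Union bound over 20 events: 20·0.0016357 = 0.03271.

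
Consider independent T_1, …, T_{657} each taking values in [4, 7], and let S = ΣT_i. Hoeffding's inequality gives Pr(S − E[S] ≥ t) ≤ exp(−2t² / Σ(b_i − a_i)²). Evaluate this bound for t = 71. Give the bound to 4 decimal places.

Σ(b_i − a_i)² = 657·(3)² = 5913.
Exponent = 2·71²/5913 = 1.7051.
Bound = exp(−1.7051) = 0.18176.

0.1818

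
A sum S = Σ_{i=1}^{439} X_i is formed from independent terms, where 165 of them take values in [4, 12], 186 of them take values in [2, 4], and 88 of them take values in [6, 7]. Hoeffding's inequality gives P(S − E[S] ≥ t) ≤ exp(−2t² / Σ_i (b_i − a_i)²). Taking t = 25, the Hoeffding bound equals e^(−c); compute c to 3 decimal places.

Σ(b_i − a_i)² = 165·8² + 186·2² + 88·1² = 11392.
c = 2t² / 11392 = 2·25² / 11392 = 0.1097.

0.110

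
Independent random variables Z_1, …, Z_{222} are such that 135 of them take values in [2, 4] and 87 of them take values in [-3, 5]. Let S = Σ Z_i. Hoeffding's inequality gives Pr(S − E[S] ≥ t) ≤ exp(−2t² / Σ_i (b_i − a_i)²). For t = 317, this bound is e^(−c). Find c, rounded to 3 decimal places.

32.904

Σ(b_i − a_i)² = 135·2² + 87·8² = 6108.
c = 2t² / 6108 = 2·317² / 6108 = 32.9041.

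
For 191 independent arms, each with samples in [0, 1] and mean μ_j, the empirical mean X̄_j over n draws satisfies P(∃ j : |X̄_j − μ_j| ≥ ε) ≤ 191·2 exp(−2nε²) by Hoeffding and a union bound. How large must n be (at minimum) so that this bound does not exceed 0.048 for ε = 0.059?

1291

Need 2·191·exp(−2nε²) ≤ 0.048, i.e. exp(−2nε²) ≤ 0.048/382.
So 2nε² ≥ ln(382/0.048) = 8.981975.
Hence n ≥ 8.981975/(2·0.059²) = 1290.143.
The smallest integer n is 1291.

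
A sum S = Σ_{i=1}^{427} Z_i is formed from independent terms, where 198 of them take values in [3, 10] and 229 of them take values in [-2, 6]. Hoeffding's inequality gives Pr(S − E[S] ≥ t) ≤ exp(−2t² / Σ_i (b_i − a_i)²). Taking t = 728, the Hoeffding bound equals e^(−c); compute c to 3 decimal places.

Σ(b_i − a_i)² = 198·7² + 229·8² = 24358.
c = 2t² / 24358 = 2·728² / 24358 = 43.5162.

43.516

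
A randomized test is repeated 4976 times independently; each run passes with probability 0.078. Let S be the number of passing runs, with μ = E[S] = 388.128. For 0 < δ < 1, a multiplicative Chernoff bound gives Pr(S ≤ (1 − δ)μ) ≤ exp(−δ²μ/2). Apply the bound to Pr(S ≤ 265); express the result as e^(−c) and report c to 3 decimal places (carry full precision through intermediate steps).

Write 265 = (1 − δ)μ, so δ = 1 − 265/388.128 = 0.3172356…
Then the exponent is δ²μ/2 = (μ − 265)²/(2μ) = 19.530289.

19.530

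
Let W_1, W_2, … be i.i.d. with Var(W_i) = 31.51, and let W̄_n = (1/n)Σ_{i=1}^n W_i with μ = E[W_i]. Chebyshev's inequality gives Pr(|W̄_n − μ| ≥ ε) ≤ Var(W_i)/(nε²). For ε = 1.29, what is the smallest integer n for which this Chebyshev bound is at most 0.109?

Require 31.51/(n·1.29²) ≤ 0.109, i.e. n ≥ 31.51/(0.109·1.29²) = 173.717.
The smallest integer n is 174.

174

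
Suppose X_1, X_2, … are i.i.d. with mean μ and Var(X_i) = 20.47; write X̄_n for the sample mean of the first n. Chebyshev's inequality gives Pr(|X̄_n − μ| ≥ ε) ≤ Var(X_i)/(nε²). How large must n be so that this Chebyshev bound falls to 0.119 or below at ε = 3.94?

Require 20.47/(n·3.94²) ≤ 0.119, i.e. n ≥ 20.47/(0.119·3.94²) = 11.081.
The smallest integer n is 12.

12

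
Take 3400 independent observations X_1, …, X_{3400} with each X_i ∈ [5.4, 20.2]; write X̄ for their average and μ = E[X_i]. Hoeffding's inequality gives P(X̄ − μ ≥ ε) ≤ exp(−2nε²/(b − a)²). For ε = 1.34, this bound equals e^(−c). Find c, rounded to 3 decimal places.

c = 2nε²/(b − a)² = 2·3400·1.34² / 14.8² = 55.7436.

55.744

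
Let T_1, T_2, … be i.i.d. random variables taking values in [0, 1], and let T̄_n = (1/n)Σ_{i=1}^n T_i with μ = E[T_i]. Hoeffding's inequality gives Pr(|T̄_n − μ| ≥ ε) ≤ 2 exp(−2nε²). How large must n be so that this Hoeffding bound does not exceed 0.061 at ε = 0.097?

186

Require 2·exp(−2nε²) ≤ 0.061, i.e. 2nε² ≥ ln(2/0.061) = 3.490029.
So n ≥ 3.490029 / (2·0.097²) = 185.462.
The smallest integer n is 186.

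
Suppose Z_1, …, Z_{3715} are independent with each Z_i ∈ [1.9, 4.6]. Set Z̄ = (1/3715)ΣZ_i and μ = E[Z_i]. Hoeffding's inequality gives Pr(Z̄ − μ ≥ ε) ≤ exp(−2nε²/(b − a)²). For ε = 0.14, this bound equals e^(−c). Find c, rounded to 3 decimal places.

c = 2nε²/(b − a)² = 2·3715·0.14² / 2.7² = 19.9764.

19.976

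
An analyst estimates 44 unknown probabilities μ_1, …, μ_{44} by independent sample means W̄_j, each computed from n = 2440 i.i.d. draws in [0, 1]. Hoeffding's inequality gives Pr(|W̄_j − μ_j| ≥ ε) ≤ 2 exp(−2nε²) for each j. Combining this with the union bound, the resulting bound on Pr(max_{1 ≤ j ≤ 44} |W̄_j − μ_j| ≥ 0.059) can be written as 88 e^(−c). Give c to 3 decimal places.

16.987

Union bound over the 44 events: Pr(max_{1 ≤ j ≤ 44} |W̄_j − μ_j| ≥ 0.059) ≤ 44·2·exp(−2nε²) = 88 exp(−2·2440·0.059²).
So c = 2·2440·0.059² = 16.9873.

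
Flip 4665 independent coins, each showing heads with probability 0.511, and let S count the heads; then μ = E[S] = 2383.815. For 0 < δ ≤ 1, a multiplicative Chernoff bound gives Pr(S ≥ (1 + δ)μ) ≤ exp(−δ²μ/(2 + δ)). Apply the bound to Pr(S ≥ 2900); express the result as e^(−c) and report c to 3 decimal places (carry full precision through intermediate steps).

50.427

Write 2900 = (1 + δ)μ, so δ = 2900/2383.815 − 1 = 0.2165374…
Then the exponent is δ²μ/(2 + δ) = (2900 − μ)² / (μ·(2 + δ)) = 50.427003.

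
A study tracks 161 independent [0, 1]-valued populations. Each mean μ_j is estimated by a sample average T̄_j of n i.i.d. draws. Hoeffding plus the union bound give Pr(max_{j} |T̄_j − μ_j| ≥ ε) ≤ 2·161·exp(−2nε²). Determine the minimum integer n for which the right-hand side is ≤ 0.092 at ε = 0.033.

3747

Need 2·161·exp(−2nε²) ≤ 0.092, i.e. exp(−2nε²) ≤ 0.092/322.
So 2nε² ≥ ln(322/0.092) = 8.160518.
Hence n ≥ 8.160518/(2·0.033²) = 3746.794.
The smallest integer n is 3747.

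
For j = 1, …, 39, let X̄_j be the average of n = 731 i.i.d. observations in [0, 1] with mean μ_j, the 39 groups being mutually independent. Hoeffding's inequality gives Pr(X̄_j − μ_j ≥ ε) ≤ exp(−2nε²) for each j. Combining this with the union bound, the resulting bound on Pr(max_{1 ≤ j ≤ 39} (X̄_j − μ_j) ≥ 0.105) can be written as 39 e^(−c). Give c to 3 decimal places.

Union bound over the 39 events: Pr(max_{1 ≤ j ≤ 39} (X̄_j − μ_j) ≥ 0.105) ≤ 39·exp(−2nε²) = 39 exp(−2·731·0.105²).
So c = 2·731·0.105² = 16.1185.

16.119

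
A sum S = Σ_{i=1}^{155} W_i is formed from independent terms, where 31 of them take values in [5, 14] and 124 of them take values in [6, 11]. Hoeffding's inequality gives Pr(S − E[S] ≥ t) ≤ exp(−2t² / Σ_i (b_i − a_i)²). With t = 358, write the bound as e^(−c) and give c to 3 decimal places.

45.683

Σ(b_i − a_i)² = 31·9² + 124·5² = 5611.
c = 2t² / 5611 = 2·358² / 5611 = 45.6831.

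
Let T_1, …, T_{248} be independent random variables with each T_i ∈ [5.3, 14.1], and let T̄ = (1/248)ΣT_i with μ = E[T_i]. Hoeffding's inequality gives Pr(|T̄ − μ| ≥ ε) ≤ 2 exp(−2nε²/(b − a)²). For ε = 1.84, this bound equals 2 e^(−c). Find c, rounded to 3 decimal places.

21.685

c = 2nε²/(b − a)² = 2·248·1.84² / 8.8² = 21.6846.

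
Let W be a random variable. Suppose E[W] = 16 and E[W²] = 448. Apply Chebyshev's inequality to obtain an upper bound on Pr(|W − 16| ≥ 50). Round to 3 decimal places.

0.077

Var(W) = E[W²] − (E[W])² = 448 − 256 = 192.
Chebyshev's inequality: Pr(|W − μ| ≥ t) ≤ Var(W)/t² = 192/2500 = 0.0768.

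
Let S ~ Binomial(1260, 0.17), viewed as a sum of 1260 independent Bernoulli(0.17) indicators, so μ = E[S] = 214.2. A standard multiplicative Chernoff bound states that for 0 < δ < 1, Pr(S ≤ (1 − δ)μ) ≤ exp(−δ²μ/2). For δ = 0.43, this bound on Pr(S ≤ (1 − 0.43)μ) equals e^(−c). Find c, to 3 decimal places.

c = δ²μ/2 = 0.43²·214.2/2 = 19.8028.

19.803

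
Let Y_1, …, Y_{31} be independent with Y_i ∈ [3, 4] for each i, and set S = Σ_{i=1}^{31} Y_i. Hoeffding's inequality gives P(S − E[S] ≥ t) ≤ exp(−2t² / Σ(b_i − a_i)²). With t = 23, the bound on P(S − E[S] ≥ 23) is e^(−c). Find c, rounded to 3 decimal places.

Σ(b_i − a_i)² = 31·(1)² = 31.
c = 2t²/31 = 2·23²/31 = 34.1290.

34.129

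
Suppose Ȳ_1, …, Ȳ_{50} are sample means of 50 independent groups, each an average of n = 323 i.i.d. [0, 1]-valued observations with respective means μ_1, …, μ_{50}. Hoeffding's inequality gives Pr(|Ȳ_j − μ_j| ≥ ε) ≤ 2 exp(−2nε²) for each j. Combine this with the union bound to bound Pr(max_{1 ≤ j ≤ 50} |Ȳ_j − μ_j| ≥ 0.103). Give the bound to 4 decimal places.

0.1056

Per-experiment Hoeffding bound: 2·exp(−2·323·0.103²) = 2·exp(−6.85341) = 0.0021117.
Union bound over 50 events: 50·0.0021117 = 0.10558.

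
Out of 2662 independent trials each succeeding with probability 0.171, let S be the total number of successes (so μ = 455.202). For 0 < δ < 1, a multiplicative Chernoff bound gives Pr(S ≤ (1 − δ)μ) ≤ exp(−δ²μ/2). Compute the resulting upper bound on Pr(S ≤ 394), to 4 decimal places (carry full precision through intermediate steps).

Write 394 = (1 − δ)μ, so δ = 1 − 394/455.202 = 0.1344502…
Then the exponent is δ²μ/2 = (μ − 394)²/(2μ) = 4.114311.
Bound = exp(−4.114311) = 0.01634.

0.0163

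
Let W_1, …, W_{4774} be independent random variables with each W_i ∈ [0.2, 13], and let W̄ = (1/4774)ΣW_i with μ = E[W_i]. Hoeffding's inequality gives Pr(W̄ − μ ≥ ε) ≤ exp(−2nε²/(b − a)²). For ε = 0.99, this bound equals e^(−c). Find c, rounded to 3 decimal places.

c = 2nε²/(b − a)² = 2·4774·0.99² / 12.8² = 57.1167.

57.117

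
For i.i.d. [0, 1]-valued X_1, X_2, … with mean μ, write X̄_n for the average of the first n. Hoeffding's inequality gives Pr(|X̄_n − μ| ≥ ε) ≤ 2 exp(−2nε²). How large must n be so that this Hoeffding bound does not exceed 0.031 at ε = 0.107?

Require 2·exp(−2nε²) ≤ 0.031, i.e. 2nε² ≥ ln(2/0.031) = 4.166915.
So n ≥ 4.166915 / (2·0.107²) = 181.977.
The smallest integer n is 182.

182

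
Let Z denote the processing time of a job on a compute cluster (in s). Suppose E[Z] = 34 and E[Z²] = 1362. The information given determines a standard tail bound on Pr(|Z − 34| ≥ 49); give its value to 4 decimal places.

0.0858

The first two moments determine the variance, so Chebyshev's inequality is the sharpest standard bound available.
Var(Z) = E[Z²] − (E[Z])² = 1362 − 1156 = 206.
Chebyshev's inequality: Pr(|Z − μ| ≥ t) ≤ Var(Z)/t² = 206/2401 = 0.0858.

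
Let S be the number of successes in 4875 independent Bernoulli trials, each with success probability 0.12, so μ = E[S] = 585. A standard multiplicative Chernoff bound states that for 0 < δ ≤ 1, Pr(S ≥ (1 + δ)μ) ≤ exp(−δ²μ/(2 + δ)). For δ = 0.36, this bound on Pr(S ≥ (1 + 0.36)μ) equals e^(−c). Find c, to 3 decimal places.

32.125

c = δ²μ/(2 + δ) = 0.36²·585/(2 + 0.36) = 32.1254.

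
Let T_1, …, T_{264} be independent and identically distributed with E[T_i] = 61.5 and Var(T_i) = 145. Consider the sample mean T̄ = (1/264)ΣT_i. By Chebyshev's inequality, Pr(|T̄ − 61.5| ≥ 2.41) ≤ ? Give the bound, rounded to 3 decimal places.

Var(T̄) = Var(T_i)/n = 145/264 = 0.54924.
Chebyshev: Pr(|T̄ − 61.5| ≥ 2.41) ≤ Var(T̄)/(2.41)² = 145/(264·2.41²) = 0.0946.

0.095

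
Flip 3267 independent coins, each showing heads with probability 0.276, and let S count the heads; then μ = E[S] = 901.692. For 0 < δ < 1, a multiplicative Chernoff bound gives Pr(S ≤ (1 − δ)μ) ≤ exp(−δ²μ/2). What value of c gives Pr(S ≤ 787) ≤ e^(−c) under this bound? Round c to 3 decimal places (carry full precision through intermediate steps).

7.294

Write 787 = (1 − δ)μ, so δ = 1 − 787/901.692 = 0.1271964…
Then the exponent is δ²μ/2 = (μ − 787)²/(2μ) = 7.294206.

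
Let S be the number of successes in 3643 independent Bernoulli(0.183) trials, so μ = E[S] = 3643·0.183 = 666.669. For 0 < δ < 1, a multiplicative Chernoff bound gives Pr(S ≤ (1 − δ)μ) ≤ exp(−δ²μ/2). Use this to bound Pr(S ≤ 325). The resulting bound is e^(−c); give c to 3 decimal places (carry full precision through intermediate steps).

87.553

Write 325 = (1 − δ)μ, so δ = 1 − 325/666.669 = 0.5125017…
Then the exponent is δ²μ/2 = (μ − 325)²/(2μ) = 87.552973.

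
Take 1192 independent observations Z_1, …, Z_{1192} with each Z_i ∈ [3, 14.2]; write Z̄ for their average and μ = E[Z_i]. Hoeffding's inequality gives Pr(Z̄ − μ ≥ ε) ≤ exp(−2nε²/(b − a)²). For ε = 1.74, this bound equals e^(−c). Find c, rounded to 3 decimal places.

57.540

c = 2nε²/(b − a)² = 2·1192·1.74² / 11.2² = 57.5398.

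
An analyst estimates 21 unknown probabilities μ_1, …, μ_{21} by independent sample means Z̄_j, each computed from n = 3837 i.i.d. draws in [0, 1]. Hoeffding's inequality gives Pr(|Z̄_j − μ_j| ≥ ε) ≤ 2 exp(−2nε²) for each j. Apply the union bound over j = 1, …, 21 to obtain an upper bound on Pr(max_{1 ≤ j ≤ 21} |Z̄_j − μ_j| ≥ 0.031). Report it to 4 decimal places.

0.0263

Per-experiment Hoeffding bound: 2·exp(−2·3837·0.031²) = 2·exp(−7.37471) = 0.0012538.
Union bound over 21 events: 21·0.0012538 = 0.02633.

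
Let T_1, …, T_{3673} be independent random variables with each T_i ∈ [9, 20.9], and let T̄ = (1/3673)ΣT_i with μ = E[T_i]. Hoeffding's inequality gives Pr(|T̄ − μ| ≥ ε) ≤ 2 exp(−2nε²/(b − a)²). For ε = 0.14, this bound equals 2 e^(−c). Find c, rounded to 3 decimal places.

c = 2nε²/(b − a)² = 2·3673·0.14² / 11.9² = 1.0167.

1.017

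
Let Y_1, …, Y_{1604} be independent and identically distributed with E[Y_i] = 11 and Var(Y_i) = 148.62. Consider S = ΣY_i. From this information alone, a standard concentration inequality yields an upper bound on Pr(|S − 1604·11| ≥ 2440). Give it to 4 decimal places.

0.0400

With mean and variance of each term known, Chebyshev's inequality bounds the deviation of the sum (or sample mean).
Var(S) = n·Var(Y_i) = 1604·148.62 = 238386.48.
Chebyshev: Pr(|S − 1604·11| ≥ 2440) ≤ Var(S)/2440² = 238386.48/5953600 = 0.0400.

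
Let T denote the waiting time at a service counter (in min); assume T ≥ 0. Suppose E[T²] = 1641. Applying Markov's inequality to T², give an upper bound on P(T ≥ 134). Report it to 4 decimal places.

0.0914

Since T ≥ 0, the event {T ≥ 134} is the same as {T² ≥ 17956}.
Markov's inequality applied to T² gives P(T² ≥ 17956) ≤ E[T²]/17956 = 1641/17956 = 0.0914.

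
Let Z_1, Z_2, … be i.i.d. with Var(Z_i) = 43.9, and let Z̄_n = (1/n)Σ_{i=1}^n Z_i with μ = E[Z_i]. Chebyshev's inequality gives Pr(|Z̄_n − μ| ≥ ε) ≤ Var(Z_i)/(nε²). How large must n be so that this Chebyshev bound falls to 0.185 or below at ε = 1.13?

186

Require 43.9/(n·1.13²) ≤ 0.185, i.e. n ≥ 43.9/(0.185·1.13²) = 185.839.
The smallest integer n is 186.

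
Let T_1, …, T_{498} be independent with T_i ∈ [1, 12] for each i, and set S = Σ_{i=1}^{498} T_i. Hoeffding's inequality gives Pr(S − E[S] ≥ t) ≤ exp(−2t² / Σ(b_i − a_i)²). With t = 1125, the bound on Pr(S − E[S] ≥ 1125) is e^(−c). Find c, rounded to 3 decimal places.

Σ(b_i − a_i)² = 498·(11)² = 60258.
c = 2t²/60258 = 2·1125²/60258 = 42.0069.

42.007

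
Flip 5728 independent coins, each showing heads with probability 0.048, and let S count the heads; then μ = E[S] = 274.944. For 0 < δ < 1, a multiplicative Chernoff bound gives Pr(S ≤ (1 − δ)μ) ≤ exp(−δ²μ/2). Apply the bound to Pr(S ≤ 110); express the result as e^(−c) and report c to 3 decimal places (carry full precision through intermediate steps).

Write 110 = (1 − δ)μ, so δ = 1 − 110/274.944 = 0.5999185…
Then the exponent is δ²μ/2 = (μ − 110)²/(2μ) = 49.476481.

49.476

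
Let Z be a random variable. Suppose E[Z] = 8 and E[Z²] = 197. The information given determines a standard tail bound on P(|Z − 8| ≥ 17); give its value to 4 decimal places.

0.4602

The first two moments determine the variance, so Chebyshev's inequality is the sharpest standard bound available.
Var(Z) = E[Z²] − (E[Z])² = 197 − 64 = 133.
Chebyshev's inequality: P(|Z − μ| ≥ t) ≤ Var(Z)/t² = 133/289 = 0.4602.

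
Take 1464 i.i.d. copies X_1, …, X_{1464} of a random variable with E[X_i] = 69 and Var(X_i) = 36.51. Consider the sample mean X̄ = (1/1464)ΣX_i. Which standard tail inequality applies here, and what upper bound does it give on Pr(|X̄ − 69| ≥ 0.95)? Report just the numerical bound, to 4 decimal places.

With mean and variance of each term known, Chebyshev's inequality bounds the deviation of the sum (or sample mean).
Var(X̄) = Var(X_i)/n = 36.51/1464 = 0.024939.
Chebyshev: Pr(|X̄ − 69| ≥ 0.95) ≤ Var(X̄)/(0.95)² = 36.51/(1464·0.95²) = 0.0276.

0.0276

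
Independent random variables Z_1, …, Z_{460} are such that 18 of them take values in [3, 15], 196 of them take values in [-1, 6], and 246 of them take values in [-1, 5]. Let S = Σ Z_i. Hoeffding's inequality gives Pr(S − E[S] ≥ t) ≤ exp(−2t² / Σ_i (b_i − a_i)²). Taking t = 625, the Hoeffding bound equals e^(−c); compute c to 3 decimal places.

Σ(b_i − a_i)² = 18·12² + 196·7² + 246·6² = 21052.
c = 2t² / 21052 = 2·625² / 21052 = 37.1105.

37.110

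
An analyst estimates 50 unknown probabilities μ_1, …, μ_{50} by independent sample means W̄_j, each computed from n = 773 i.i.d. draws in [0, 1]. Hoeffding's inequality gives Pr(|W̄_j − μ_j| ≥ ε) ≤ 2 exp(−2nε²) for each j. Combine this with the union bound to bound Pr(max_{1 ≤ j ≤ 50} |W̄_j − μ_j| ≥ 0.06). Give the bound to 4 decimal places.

0.3827

Per-experiment Hoeffding bound: 2·exp(−2·773·0.06²) = 2·exp(−5.56560) = 0.0076546.
Union bound over 50 events: 50·0.0076546 = 0.38273.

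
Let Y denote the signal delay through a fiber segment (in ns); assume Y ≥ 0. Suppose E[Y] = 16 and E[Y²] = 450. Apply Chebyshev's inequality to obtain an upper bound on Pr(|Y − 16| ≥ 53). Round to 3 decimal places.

0.069

Var(Y) = E[Y²] − (E[Y])² = 450 − 256 = 194.
Chebyshev's inequality: Pr(|Y − μ| ≥ t) ≤ Var(Y)/t² = 194/2809 = 0.0691.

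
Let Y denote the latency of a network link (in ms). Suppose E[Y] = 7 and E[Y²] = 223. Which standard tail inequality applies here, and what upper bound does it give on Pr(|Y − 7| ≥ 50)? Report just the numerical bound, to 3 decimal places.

0.070

The first two moments determine the variance, so Chebyshev's inequality is the sharpest standard bound available.
Var(Y) = E[Y²] − (E[Y])² = 223 − 49 = 174.
Chebyshev's inequality: Pr(|Y − μ| ≥ t) ≤ Var(Y)/t² = 174/2500 = 0.0696.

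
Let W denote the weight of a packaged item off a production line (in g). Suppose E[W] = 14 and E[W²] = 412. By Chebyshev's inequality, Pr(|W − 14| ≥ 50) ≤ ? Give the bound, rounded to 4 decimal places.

Var(W) = E[W²] − (E[W])² = 412 − 196 = 216.
Chebyshev's inequality: Pr(|W − μ| ≥ t) ≤ Var(W)/t² = 216/2500 = 0.0864.

0.0864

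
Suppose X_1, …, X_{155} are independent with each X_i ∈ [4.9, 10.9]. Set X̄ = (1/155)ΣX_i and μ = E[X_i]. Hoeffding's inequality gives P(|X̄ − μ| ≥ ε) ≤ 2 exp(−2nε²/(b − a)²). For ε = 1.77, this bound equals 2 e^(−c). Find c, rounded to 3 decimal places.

26.978

c = 2nε²/(b − a)² = 2·155·1.77² / 6² = 26.9778.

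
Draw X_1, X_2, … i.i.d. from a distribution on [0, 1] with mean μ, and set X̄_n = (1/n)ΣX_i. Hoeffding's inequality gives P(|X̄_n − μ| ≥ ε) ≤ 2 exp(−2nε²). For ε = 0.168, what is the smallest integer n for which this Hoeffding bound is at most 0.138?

Require 2·exp(−2nε²) ≤ 0.138, i.e. 2nε² ≥ ln(2/0.138) = 2.673649.
So n ≥ 2.673649 / (2·0.168²) = 47.365.
The smallest integer n is 48.

48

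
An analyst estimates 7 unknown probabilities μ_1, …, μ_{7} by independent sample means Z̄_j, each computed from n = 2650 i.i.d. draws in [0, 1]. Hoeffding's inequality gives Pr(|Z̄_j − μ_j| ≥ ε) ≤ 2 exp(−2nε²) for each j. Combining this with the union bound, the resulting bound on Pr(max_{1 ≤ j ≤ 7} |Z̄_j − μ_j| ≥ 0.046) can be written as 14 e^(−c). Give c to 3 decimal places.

11.215

Union bound over the 7 events: Pr(max_{1 ≤ j ≤ 7} |Z̄_j − μ_j| ≥ 0.046) ≤ 7·2·exp(−2nε²) = 14 exp(−2·2650·0.046²).
So c = 2·2650·0.046² = 11.2148.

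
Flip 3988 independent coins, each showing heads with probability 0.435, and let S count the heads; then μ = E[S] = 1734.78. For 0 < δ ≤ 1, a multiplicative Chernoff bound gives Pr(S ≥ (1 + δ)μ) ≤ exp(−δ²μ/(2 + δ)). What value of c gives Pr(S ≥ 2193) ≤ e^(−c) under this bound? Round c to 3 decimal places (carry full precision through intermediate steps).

53.457

Write 2193 = (1 + δ)μ, so δ = 2193/1734.78 − 1 = 0.2641372…
Then the exponent is δ²μ/(2 + δ) = (2193 − μ)² / (μ·(2 + δ)) = 53.456550.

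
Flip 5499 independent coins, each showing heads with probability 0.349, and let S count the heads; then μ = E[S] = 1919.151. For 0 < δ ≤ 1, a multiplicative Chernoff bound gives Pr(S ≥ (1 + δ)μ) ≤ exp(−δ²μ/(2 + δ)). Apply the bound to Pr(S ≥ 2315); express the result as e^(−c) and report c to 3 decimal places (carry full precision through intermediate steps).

37.008

Write 2315 = (1 + δ)μ, so δ = 2315/1919.151 − 1 = 0.2062626…
Then the exponent is δ²μ/(2 + δ) = (2315 − μ)² / (μ·(2 + δ)) = 37.007757.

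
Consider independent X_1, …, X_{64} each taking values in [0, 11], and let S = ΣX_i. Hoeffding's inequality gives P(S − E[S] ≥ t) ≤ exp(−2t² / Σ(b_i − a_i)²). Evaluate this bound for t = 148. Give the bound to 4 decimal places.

0.0035

Σ(b_i − a_i)² = 64·(11)² = 7744.
Exponent = 2·148²/7744 = 5.6570.
Bound = exp(−5.6570) = 0.00349.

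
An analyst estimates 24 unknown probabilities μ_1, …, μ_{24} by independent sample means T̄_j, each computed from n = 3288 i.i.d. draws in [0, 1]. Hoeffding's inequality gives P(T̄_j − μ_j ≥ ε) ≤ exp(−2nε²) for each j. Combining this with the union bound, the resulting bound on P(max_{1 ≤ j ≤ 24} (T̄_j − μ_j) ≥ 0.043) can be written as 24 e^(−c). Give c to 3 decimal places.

Union bound over the 24 events: P(max_{1 ≤ j ≤ 24} (T̄_j − μ_j) ≥ 0.043) ≤ 24·exp(−2nε²) = 24 exp(−2·3288·0.043²).
So c = 2·3288·0.043² = 12.1590.

12.159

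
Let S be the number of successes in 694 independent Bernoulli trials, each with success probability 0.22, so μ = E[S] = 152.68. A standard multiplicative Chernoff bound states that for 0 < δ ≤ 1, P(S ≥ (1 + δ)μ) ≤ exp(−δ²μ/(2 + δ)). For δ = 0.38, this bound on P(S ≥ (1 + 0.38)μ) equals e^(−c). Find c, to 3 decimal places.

c = δ²μ/(2 + δ) = 0.38²·152.68/(2 + 0.38) = 9.2634.

9.263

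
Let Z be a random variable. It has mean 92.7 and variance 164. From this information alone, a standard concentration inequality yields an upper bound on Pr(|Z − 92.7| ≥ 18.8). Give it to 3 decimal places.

Mean and variance are known, so Chebyshev's inequality applies.
Chebyshev: Pr(|Z − μ| ≥ t) ≤ Var(Z)/t².
Bound = 164 / 353.44 = 0.4640.

0.464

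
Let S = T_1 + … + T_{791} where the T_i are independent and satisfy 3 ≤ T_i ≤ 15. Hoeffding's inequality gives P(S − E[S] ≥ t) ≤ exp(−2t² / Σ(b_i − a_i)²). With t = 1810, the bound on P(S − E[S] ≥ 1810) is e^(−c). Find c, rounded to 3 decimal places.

57.524

Σ(b_i − a_i)² = 791·(12)² = 113904.
c = 2t²/113904 = 2·1810²/113904 = 57.5239.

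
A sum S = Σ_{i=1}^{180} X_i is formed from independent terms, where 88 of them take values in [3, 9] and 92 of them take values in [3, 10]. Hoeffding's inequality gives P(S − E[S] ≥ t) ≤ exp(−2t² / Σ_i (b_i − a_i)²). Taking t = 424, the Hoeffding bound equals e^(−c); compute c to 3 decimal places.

46.841

Σ(b_i − a_i)² = 88·6² + 92·7² = 7676.
c = 2t² / 7676 = 2·424² / 7676 = 46.8411.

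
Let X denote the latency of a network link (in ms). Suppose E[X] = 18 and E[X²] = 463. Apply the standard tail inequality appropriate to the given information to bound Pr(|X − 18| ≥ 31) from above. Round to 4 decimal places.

0.1446

The first two moments determine the variance, so Chebyshev's inequality is the sharpest standard bound available.
Var(X) = E[X²] − (E[X])² = 463 − 324 = 139.
Chebyshev's inequality: Pr(|X − μ| ≥ t) ≤ Var(X)/t² = 139/961 = 0.1446.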